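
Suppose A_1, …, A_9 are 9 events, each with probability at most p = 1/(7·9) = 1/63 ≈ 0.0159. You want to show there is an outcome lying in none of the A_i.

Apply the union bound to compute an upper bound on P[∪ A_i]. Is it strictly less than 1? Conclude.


Union bound: P[∪_{i=1}^{9} A_i] ≤ Σ_i P[A_i] ≤ 9·p = 9·(1/63) = 1/7.
Numerically: 1/7 ≈ 0.1429.
Is 1/7 < 1? YES.
Since P[∪ A_i] ≤ 1/7 < 1, the complement has P[∩ A_i^c] ≥ 1 − 1/7 = 6/7 > 0, so some outcome avoids every A_i.

9·p = 1/7 ≈ 0.1429; existence CERTIFIED by the union bound.


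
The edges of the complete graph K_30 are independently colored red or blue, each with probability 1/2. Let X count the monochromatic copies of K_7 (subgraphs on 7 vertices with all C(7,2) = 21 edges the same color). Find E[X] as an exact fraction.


Let X = Σ_S X_S over the C(30, 7) = 2035800 subsets S of size 7, where X_S = 1 if the K_7 on S is monochromatic.
For a fixed S, the K_7 on S has C(7, 2) = 21 edges. P[all 21 edges red] = (1/2)^21, and likewise for blue, so P[monochromatic] = 2·(1/2)^21 = 2^{1 − 21} = 1/1048576.
By linearity: E[X] = C(30, 7) · 2^{1 − 21} = 2035800 · 1/1048576 = 254475/131072.
Numerically: E[X] ≈ 1.9415.

E[X] = C(30,7)·2^(1−C(7,2)) = 254475/131072 ≈ 1.9415.


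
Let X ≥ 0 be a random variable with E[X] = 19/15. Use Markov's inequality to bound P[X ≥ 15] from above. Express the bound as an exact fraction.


μ = E[X] = 19/15, a = 15.
Markov: P[X ≥ 15] ≤ μ/a = (19/15)/15 = 19/225.
Numerically: ≈ 0.084.
(Since a = 15 > μ = 1.267, the bound 19/225 is < 1 and informative.)

P[X ≥ 15] ≤ 19/225 ≈ 0.084.


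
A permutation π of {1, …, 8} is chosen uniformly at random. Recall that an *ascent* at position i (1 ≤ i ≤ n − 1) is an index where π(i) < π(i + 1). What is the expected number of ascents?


Write X = Σ X_I over i = 1, …, 7, with X_I the indicator of one ascent.
There are 7 indicators.
For each fixed i, the pair (π(i), π(i+1)) is a uniformly random ordered pair of distinct values from {1, …, 8}; by symmetry P[π(i) < π(i+1)] = 1/2.
By linearity: E[X] = 7 · (1/2) = (8 − 1) · (1/2) = 7/2 ≈ 3.5000.

E[X] = 7/2 = 3.5000.


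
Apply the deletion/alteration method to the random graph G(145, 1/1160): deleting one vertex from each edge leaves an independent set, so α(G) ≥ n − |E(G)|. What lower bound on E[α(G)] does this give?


E[|E(G)|] = C(145, 2)·p = 10440 · (1/1160) = 9.
E[α(G)] ≥ n − E[|E(G)|] = 145 − 9 = 136.
Numerically: ≈ 136.000.
(This is only a lower bound; the true E[α(G)] may be larger.)

E[α(G)] ≥ 136 ≈ 136.000.


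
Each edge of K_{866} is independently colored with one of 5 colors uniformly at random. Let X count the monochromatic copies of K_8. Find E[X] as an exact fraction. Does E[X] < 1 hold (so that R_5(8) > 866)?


E[X] = C(866, 8) · 5^{1 − 28} = 7595214554331451620 · 5^{−27} = 7595214554331451620/7450580596923828125.
As a reduced fraction: E[X] = 1519042910866290324/1490116119384765625 ≈ 1.019.
Is E[X] < 1? NO.
Since E[X] ≥ 1, the first-moment bound is inconclusive at n = 866; it does NOT by itself certify R_5(8) > 866.

E[X] = 1519042910866290324/1490116119384765625 ≈ 1.019; E[X] ≥ 1; first-moment method inconclusive here.


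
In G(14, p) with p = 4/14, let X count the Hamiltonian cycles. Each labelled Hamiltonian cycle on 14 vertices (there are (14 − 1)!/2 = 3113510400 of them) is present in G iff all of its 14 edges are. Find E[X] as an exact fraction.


K_14 has (14 − 1)!/2 = 3113510400 labelled Hamiltonian cycles.
For each such Hamiltonian cycle H, let X_H = 1 if all 14 edges of H are present in G. Then P[X_H = 1] = p^{14} = (2/7)^{14} = 16384/678223072849.
By linearity: E[X] = Σ_H E[X_H] = 3113510400 · p^{14} = 3113510400 · 16384/678223072849 = 7287393484800/96889010407.
Numerically: E[X] ≈ 75.2.

E[X] = 3113510400 · (2/7)^{14} = 7287393484800/96889010407 ≈ 75.2.


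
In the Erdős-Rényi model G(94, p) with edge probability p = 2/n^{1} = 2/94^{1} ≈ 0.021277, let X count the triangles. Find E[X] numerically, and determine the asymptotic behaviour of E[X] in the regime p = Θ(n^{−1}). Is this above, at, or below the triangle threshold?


Number of potential triangles: C(94, 3) = 134044.
Each occurs with probability p³ ≈ (0.021277)³ ≈ 9.6317772e-06.
By linearity: E[X] = C(94, 3)·p³ ≈ 134044 · 9.6317772e-06 ≈ 1.29108.
Here α = 1, so p = 2/n is exactly at the triangle threshold p ~ 1/n. Asymptotically E[X] → c³/6 = 2³/6 = 4/3 ≈ 1.33333, a bounded constant. In this regime the triangle count is asymptotically Poisson(c³/6).

E[X] ≈ 1.29108; in regime p = Θ(1/n^{1}) E[X] stays bounded (at the triangle threshold p ~ 1/n).


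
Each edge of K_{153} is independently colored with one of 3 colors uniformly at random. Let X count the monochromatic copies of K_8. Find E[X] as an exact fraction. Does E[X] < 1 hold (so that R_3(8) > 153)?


E[X] = C(153, 8) · 3^{1 − 28} = 6183023199255 · 3^{−27} = 6183023199255/7625597484987.
As a reduced fraction: E[X] = 687002577695/847288609443 ≈ 0.8108.
Is E[X] < 1? YES.
Since E[X] < 1, there exists a 3-coloring of K_{153} with no monochromatic K_8; hence R_3(8) > 153.

E[X] = 687002577695/847288609443 ≈ 0.8108; E[X] < 1, so R_3(8) > 153.


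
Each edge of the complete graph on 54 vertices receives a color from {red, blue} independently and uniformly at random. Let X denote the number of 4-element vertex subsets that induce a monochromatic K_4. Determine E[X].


Let X = Σ_S X_S over the C(54, 4) = 316251 subsets S of size 4, where X_S = 1 if the K_4 on S is monochromatic.
For a fixed S, the K_4 on S has C(4, 2) = 6 edges. P[all 6 edges red] = (1/2)^6, and likewise for blue, so P[monochromatic] = 2·(1/2)^6 = 2^{1 − 6} = 1/32.
Summing: E[X] = C(54, 4) · 2^{1 − 6} = 316251 · 1/32 = 316251/32.
Numerically: E[X] ≈ 9882.84375.

E[X] = C(54,4)·2^(1−C(4,2)) = 316251/32 ≈ 9882.84375.


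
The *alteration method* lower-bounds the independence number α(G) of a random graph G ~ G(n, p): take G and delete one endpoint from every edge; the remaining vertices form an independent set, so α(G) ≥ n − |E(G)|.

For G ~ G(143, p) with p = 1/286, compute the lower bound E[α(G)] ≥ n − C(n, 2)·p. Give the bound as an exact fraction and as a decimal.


E[|E(G)|] = C(143, 2)·p = 10153 · (1/286) = 71/2.
E[α(G)] ≥ n − E[|E(G)|] = 143 − 71/2 = 215/2.
Numerically: ≈ 107.5000.
(This is only a lower bound; the true E[α(G)] may be larger.)

E[α(G)] ≥ 215/2 ≈ 107.5000.


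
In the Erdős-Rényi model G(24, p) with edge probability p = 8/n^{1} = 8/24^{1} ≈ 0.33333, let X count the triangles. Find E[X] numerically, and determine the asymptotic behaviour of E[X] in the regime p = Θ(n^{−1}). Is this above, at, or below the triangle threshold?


Number of potential triangles: C(24, 3) = 2024.
Each occurs with probability p³ ≈ (0.33333)³ ≈ 3.7037037e-02.
By linearity: E[X] = C(24, 3)·p³ ≈ 2024 · 3.7037037e-02 ≈ 74.96296.
Here α = 1, so p = 8/n is exactly at the triangle threshold p ~ 1/n. Asymptotically E[X] → c³/6 = 8³/6 = 256/3 ≈ 85.33333, a bounded constant. In this regime the triangle count is asymptotically Poisson(c³/6).

E[X] ≈ 74.96296; in regime p = Θ(1/n^{1}) E[X] stays bounded (at the triangle threshold p ~ 1/n).


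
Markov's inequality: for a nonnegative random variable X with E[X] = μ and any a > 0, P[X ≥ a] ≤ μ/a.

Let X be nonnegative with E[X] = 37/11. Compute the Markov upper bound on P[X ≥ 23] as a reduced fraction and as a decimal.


μ = E[X] = 37/11, a = 23.
Markov: P[X ≥ 23] ≤ μ/a = (37/11)/23 = 37/253.
Numerically: ≈ 0.146245.
(Since a = 23 > μ = 3.363636, the bound 37/253 is < 1 and informative.)

P[X ≥ 23] ≤ 37/253 ≈ 0.146245.


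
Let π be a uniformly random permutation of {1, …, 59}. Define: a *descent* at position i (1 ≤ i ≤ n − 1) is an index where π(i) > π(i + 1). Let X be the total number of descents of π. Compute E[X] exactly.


Write X = Σ X_I over i = 1, …, 58, with X_I the indicator of one descent.
There are 58 indicators.
For each fixed i, the pair (π(i), π(i+1)) is a uniformly random ordered pair of distinct values from {1, …, 59}; by symmetry P[π(i) > π(i+1)] = 1/2.
By linearity: E[X] = 58 · (1/2) = (59 − 1) · (1/2) = 29 ≈ 29.000.

E[X] = 29 = 29.000.


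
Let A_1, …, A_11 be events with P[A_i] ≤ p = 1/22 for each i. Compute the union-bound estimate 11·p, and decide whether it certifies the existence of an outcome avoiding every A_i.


Union bound: P[∪_{i=1}^{11} A_i] ≤ Σ_i P[A_i] ≤ 11·p = 11·(1/22) = 1/2.
Numerically: 1/2 ≈ 0.500000.
Is 1/2 < 1? YES.
Since P[∪ A_i] ≤ 1/2 < 1, the complement has P[∩ A_i^c] ≥ 1 − 1/2 = 1/2 > 0, so some outcome avoids every A_i.

11·p = 1/2 ≈ 0.500000; existence CERTIFIED by the union bound.


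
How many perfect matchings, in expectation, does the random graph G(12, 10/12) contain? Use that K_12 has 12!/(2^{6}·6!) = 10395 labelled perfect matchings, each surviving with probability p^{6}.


K_12 has 12!/(2^{6}·6!) = 10395 labelled perfect matchings.
For each such perfect matching H, let X_H = 1 if all 6 edges of H are present in G. Then P[X_H = 1] = p^{6} = (5/6)^{6} = 15625/46656.
By linearity of expectation: E[X] = Σ_H E[X_H] = 10395 · p^{6} = 10395 · 15625/46656 = 6015625/1728.
Numerically: E[X] ≈ 3481.

E[X] = 10395 · (5/6)^{6} = 6015625/1728 ≈ 3481.


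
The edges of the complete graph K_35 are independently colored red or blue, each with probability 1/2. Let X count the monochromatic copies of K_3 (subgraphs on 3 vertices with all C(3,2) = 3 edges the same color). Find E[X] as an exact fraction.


Let X = Σ_S X_S over the C(35, 3) = 6545 subsets S of size 3, where X_S = 1 if the K_3 on S is monochromatic.
For a fixed S, the K_3 on S has C(3, 2) = 3 edges. P[all 3 edges red] = (1/2)^3, and likewise for blue, so P[monochromatic] = 2·(1/2)^3 = 2^{1 − 3} = 1/4.
By linearity: E[X] = C(35, 3) · 2^{1 − 3} = 6545 · 1/4 = 6545/4.
Numerically: E[X] ≈ 1636.250000.

E[X] = C(35,3)·2^(1−C(3,2)) = 6545/4 ≈ 1636.250000.


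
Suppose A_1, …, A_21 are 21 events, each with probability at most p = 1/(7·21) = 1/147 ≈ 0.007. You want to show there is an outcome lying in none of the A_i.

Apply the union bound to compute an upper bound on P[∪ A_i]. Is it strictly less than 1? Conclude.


Union bound: P[∪_{i=1}^{21} A_i] ≤ Σ_i P[A_i] ≤ 21·p = 21·(1/147) = 1/7.
Numerically: 1/7 ≈ 0.143.
Is 1/7 < 1? YES.
Since P[∪ A_i] ≤ 1/7 < 1, the complement has P[∩ A_i^c] ≥ 1 − 1/7 = 6/7 > 0, so some outcome avoids every A_i.

21·p = 1/7 ≈ 0.143; existence CERTIFIED by the union bound.


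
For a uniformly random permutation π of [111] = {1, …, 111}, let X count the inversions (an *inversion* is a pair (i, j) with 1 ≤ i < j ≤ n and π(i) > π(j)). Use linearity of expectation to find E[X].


Write X = Σ X_I over the C(111, 2) = 6105 pairs i < j, with X_I the indicator of one inversion.
There are 6105 indicators.
For each fixed pair i < j, the values π(i) and π(j) are two distinct elements of {1, …, 111} in uniformly random order; by symmetry P[π(i) > π(j)] = 1/2.
By linearity: E[X] = 6105 · (1/2) = C(111, 2) · (1/2) = 6105/2 = 6105/2 ≈ 3052.50000.

E[X] = 6105/2 = 3052.50000.


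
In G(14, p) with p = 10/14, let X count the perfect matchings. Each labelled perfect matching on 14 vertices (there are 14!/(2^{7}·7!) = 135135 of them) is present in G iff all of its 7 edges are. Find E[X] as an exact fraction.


K_14 has 14!/(2^{7}·7!) = 135135 labelled perfect matchings.
For each such perfect matching H, let X_H = 1 if all 7 edges of H are present in G. Then P[X_H = 1] = p^{7} = (5/7)^{7} = 78125/823543.
By linearity of expectation: E[X] = Σ_H E[X_H] = 135135 · p^{7} = 135135 · 78125/823543 = 1508203125/117649.
Numerically: E[X] ≈ 12820.

E[X] = 135135 · (5/7)^{7} = 1508203125/117649 ≈ 12820.


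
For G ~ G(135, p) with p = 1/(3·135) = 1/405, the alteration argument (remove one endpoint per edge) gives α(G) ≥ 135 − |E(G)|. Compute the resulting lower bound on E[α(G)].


E[|E(G)|] = C(135, 2)·p = 9045 · (1/405) = 67/3.
E[α(G)] ≥ n − E[|E(G)|] = 135 − 67/3 = 338/3.
Numerically: ≈ 112.66667.
(This is only a lower bound; the true E[α(G)] may be larger.)

E[α(G)] ≥ 338/3 ≈ 112.66667.


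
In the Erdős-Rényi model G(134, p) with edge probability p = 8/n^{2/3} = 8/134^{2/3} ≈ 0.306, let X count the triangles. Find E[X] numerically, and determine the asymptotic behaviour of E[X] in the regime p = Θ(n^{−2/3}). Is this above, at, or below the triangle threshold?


Number of potential triangles: C(134, 3) = 392084.
Each occurs with probability p³ ≈ (0.306)³ ≈ 2.85141e-02.
By linearity: E[X] = C(134, 3)·p³ ≈ 392084 · 2.85141e-02 ≈ 11179.940.
Since α = 2/3 < 1, p = c/n^{2/3} ≫ 1/n is above the triangle threshold p ~ 1/n. Asymptotically E[X] ~ (c³/6)·n^{3(1−α)} = (8³/6)·n^{1} → ∞; triangles are abundant w.h.p.

E[X] ≈ 11179.940; in regime p = Θ(1/n^{2/3}) E[X] diverges (above the triangle threshold p ~ 1/n).


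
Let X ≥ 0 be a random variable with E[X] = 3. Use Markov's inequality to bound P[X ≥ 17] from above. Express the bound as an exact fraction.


μ = E[X] = 3, a = 17.
Markov: P[X ≥ 17] ≤ μ/a = (3)/17 = 3/17.
Numerically: ≈ 0.176.
(Since a = 17 > μ = 3.000, the bound 3/17 is < 1 and informative.)

P[X ≥ 17] ≤ 3/17 ≈ 0.176.


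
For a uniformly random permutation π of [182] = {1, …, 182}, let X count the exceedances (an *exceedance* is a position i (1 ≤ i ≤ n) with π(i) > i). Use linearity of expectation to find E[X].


Write X = Σ_{i=1}^{182} X_i, where X_i = 1_{π(i) > i}.
For each fixed i, π(i) is uniform over {1, …, 182} (marginal of a uniform permutation), so P[π(i) > i] = (n − i)/n. Summing: Σ_{i=1}^{182} (n − i)/n = (0 + 1 + … + 181)/182 = 182(182 − 1)/(2·182) = (182 − 1)/2.
Hence E[X] = Σ_{i=1}^{182} (182 − i)/182 = 181/2 ≈ 90.5000.

E[X] = 181/2 = 90.5000.


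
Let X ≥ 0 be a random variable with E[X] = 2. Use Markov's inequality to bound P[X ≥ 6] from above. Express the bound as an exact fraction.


μ = E[X] = 2, a = 6.
Markov: P[X ≥ 6] ≤ μ/a = (2)/6 = 1/3.
Numerically: ≈ 0.333.
(Since a = 6 > μ = 2.000, the bound 1/3 is < 1 and informative.)

P[X ≥ 6] ≤ 1/3 ≈ 0.333.


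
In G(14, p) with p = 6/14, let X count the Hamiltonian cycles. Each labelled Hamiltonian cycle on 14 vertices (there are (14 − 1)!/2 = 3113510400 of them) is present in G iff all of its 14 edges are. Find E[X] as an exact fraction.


K_14 has (14 − 1)!/2 = 3113510400 labelled Hamiltonian cycles.
For each such Hamiltonian cycle H, let X_H = 1 if all 14 edges of H are present in G. Then P[X_H = 1] = p^{14} = (3/7)^{14} = 4782969/678223072849.
Summing the indicators: E[X] = Σ_H E[X_H] = 3113510400 · p^{14} = 3113510400 · 4782969/678223072849 = 2127403389196800/96889010407.
Numerically: E[X] ≈ 2.2e+04.

E[X] = 3113510400 · (3/7)^{14} = 2127403389196800/96889010407 ≈ 2.2e+04.


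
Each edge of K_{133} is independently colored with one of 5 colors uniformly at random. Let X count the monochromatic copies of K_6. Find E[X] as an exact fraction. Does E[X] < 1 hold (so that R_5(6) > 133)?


E[X] = C(133, 6) · 5^{1 − 15} = 6856577728 · 5^{−14} = 6856577728/6103515625.
As a reduced fraction: E[X] = 6856577728/6103515625 ≈ 1.123.
Is E[X] < 1? NO.
Since E[X] ≥ 1, the first-moment bound is inconclusive at n = 133; it does NOT by itself certify R_5(6) > 133.

E[X] = 6856577728/6103515625 ≈ 1.123; E[X] ≥ 1; first-moment method inconclusive here.


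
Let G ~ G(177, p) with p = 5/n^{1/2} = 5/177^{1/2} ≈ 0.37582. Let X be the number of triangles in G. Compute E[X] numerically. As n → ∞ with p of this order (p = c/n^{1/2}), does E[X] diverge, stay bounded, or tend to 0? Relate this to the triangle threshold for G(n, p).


Number of potential triangles: C(177, 3) = 908600.
Each occurs with probability p³ ≈ (0.37582)³ ≈ 5.3082347e-02.
By linearity: E[X] = C(177, 3)·p³ ≈ 908600 · 5.3082347e-02 ≈ 48230.62013.
Since α = 1/2 < 1, p = c/n^{1/2} ≫ 1/n is above the triangle threshold p ~ 1/n. Asymptotically E[X] ~ (c³/6)·n^{3(1−α)} = (5³/6)·n^{1.5} → ∞; triangles are abundant w.h.p.

E[X] ≈ 48230.62013; in regime p = Θ(1/n^{1/2}) E[X] diverges (above the triangle threshold p ~ 1/n).


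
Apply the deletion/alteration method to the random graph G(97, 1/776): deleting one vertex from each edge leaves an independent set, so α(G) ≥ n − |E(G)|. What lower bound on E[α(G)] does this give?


E[|E(G)|] = C(97, 2)·p = 4656 · (1/776) = 6.
E[α(G)] ≥ n − E[|E(G)|] = 97 − 6 = 91.
Numerically: ≈ 91.000.
(This is only a lower bound; the true E[α(G)] may be larger.)

E[α(G)] ≥ 91 ≈ 91.000.


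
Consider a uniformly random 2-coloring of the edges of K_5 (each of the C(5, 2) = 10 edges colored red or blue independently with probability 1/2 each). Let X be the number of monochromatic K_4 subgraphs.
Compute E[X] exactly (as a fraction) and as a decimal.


Let X = Σ_S X_S over the C(5, 4) = 5 subsets S of size 4, where X_S = 1 if the K_4 on S is monochromatic.
For a fixed S, the K_4 on S has C(4, 2) = 6 edges. P[all 6 edges red] = (1/2)^6, and likewise for blue, so P[monochromatic] = 2·(1/2)^6 = 2^{1 − 6} = 1/32.
Summing: E[X] = C(5, 4) · 2^{1 − 6} = 5 · 1/32 = 5/32.
Numerically: E[X] ≈ 0.156.

E[X] = C(5,4)·2^(1−C(4,2)) = 5/32 ≈ 0.156.


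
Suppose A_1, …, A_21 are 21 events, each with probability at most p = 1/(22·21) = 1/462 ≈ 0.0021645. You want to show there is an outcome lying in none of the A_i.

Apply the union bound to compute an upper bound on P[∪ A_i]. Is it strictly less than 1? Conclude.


Union bound: P[∪_{i=1}^{21} A_i] ≤ Σ_i P[A_i] ≤ 21·p = 21·(1/462) = 1/22.
Numerically: 1/22 ≈ 0.0454545.
Is 1/22 < 1? YES.
Since P[∪ A_i] ≤ 1/22 < 1, the complement has P[∩ A_i^c] ≥ 1 − 1/22 = 21/22 > 0, so some outcome avoids every A_i.

21·p = 1/22 ≈ 0.0454545; existence CERTIFIED by the union bound.


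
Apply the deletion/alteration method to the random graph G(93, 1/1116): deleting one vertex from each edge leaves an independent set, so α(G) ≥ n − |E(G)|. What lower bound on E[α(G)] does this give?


E[|E(G)|] = C(93, 2)·p = 4278 · (1/1116) = 23/6.
E[α(G)] ≥ n − E[|E(G)|] = 93 − 23/6 = 535/6.
Numerically: ≈ 89.1667.
(This is only a lower bound; the true E[α(G)] may be larger.)

E[α(G)] ≥ 535/6 ≈ 89.1667.


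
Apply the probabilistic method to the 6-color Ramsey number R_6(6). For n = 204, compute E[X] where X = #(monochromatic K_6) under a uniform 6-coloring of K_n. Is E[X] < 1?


E[X] = C(204, 6) · 6^{1 − 15} = 92944609660 · 6^{−14} = 92944609660/78364164096.
As a reduced fraction: E[X] = 23236152415/19591041024 ≈ 1.1861.
Is E[X] < 1? NO.
Since E[X] ≥ 1, the first-moment bound is inconclusive at n = 204; it does NOT by itself certify R_6(6) > 204.

E[X] = 23236152415/19591041024 ≈ 1.1861; E[X] ≥ 1; first-moment method inconclusive here.


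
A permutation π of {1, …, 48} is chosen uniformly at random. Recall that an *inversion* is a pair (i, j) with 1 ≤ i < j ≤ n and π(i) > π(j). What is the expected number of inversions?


Write X = Σ X_I over the C(48, 2) = 1128 pairs i < j, with X_I the indicator of one inversion.
There are 1128 indicators.
For each fixed pair i < j, the values π(i) and π(j) are two distinct elements of {1, …, 48} in uniformly random order; by symmetry P[π(i) > π(j)] = 1/2.
By linearity: E[X] = 1128 · (1/2) = C(48, 2) · (1/2) = 1128/2 = 564 ≈ 564.0000.

E[X] = 564 = 564.0000.


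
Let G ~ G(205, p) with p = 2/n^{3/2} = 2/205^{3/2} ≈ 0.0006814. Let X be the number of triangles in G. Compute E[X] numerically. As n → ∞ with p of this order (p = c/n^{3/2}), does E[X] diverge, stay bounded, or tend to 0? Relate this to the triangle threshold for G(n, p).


Number of potential triangles: C(205, 3) = 1414910.
Each occurs with probability p³ ≈ (0.0006814)³ ≈ 3.163717e-10.
By linearity: E[X] = C(205, 3)·p³ ≈ 1414910 · 3.163717e-10 ≈ 0.0004.
Since α = 3/2 > 1, p = c/n^{3/2} = o(1/n) is below the triangle threshold p ~ 1/n. Asymptotically E[X] ~ (c³/6)·n^{3(1−α)} = (2³/6)·n^{-1.5} → 0, so by Markov's inequality G has no triangles w.h.p.

E[X] ≈ 0.0004; in regime p = Θ(1/n^{3/2}) E[X] tends to 0 (below the triangle threshold p ~ 1/n).


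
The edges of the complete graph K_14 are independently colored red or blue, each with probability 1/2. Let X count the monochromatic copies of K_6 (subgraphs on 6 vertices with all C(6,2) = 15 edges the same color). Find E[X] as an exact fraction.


Let X = Σ_S X_S over the C(14, 6) = 3003 subsets S of size 6, where X_S = 1 if the K_6 on S is monochromatic.
For a fixed S, the K_6 on S has C(6, 2) = 15 edges. P[all 15 edges red] = (1/2)^15, and likewise for blue, so P[monochromatic] = 2·(1/2)^15 = 2^{1 − 15} = 1/16384.
By linearity of expectation: E[X] = C(14, 6) · 2^{1 − 15} = 3003 · 1/16384 = 3003/16384.
Numerically: E[X] ≈ 0.183289.

E[X] = C(14,6)·2^(1−C(6,2)) = 3003/16384 ≈ 0.183289.


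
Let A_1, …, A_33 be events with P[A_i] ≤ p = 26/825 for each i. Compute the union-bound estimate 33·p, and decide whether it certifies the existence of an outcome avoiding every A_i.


Union bound: P[∪_{i=1}^{33} A_i] ≤ Σ_i P[A_i] ≤ 33·p = 33·(26/825) = 26/25.
Numerically: 26/25 ≈ 1.040.
Is 26/25 < 1? NO.
Since the bound 26/25 is ≥ 1, the union bound is uninformative here; it does NOT by itself certify existence.

33·p = 26/25 ≈ 1.040; existence NOT certified by the union bound.


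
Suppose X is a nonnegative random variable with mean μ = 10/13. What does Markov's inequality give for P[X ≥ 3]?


μ = E[X] = 10/13, a = 3.
Markov: P[X ≥ 3] ≤ μ/a = (10/13)/3 = 10/39.
Numerically: ≈ 0.256.
(Since a = 3 > μ = 0.769, the bound 10/39 is < 1 and informative.)

P[X ≥ 3] ≤ 10/39 ≈ 0.256.


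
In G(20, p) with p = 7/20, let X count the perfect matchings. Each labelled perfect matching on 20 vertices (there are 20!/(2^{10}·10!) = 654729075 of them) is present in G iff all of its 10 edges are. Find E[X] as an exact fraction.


K_20 has 20!/(2^{10}·10!) = 654729075 labelled perfect matchings.
For each such perfect matching H, let X_H = 1 if all 10 edges of H are present in G. Then P[X_H = 1] = p^{10} = (7/20)^{10} = 282475249/10240000000000.
Summing the indicators: E[X] = Σ_H E[X_H] = 654729075 · p^{10} = 654729075 · 282475249/10240000000000 = 7397790339526587/409600000000.
Numerically: E[X] ≈ 18061.

E[X] = 654729075 · (7/20)^{10} = 7397790339526587/409600000000 ≈ 18061.


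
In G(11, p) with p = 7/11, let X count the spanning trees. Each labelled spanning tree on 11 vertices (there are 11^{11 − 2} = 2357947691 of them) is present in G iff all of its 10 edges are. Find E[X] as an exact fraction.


K_11 has 11^{11 − 2} = 2357947691 labelled spanning trees.
For each such spanning tree H, let X_H = 1 if all 10 edges of H are present in G. Then P[X_H = 1] = p^{10} = (7/11)^{10} = 282475249/25937424601.
By linearity: E[X] = Σ_H E[X_H] = 2357947691 · p^{10} = 2357947691 · 282475249/25937424601 = 282475249/11.
Numerically: E[X] ≈ 2.56796e+07.

E[X] = 2357947691 · (7/11)^{10} = 282475249/11 ≈ 2.56796e+07.


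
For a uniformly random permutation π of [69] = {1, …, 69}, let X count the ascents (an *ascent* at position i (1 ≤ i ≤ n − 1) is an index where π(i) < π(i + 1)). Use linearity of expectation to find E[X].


Write X = Σ X_I over i = 1, …, 68, with X_I the indicator of one ascent.
There are 68 indicators.
For each fixed i, the pair (π(i), π(i+1)) is a uniformly random ordered pair of distinct values from {1, …, 69}; by symmetry P[π(i) < π(i+1)] = 1/2.
By linearity: E[X] = 68 · (1/2) = (69 − 1) · (1/2) = 34 ≈ 34.0000.

E[X] = 34 = 34.0000.


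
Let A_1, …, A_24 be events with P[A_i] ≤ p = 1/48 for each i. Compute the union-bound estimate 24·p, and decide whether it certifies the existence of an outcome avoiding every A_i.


Union bound: P[∪_{i=1}^{24} A_i] ≤ Σ_i P[A_i] ≤ 24·p = 24·(1/48) = 1/2.
Numerically: 1/2 ≈ 0.50000.
Is 1/2 < 1? YES.
Since P[∪ A_i] ≤ 1/2 < 1, the complement has P[∩ A_i^c] ≥ 1 − 1/2 = 1/2 > 0, so some outcome avoids every A_i.

24·p = 1/2 ≈ 0.50000; existence CERTIFIED by the union bound.


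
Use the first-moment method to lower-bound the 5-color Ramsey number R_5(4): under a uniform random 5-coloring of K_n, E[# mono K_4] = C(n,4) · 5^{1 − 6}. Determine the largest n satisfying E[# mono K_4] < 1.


We need C(n, 4) · 5^{1 − 6} < 1, i.e. C(n, 4) < 5^{6 − 1} = 3125.
Check values of n near the boundary:
  n = 13: C(13, 4) = 715; 715 < 3125? YES
  n = 14: C(14, 4) = 1001; 1001 < 3125? YES
  n = 15: C(15, 4) = 1365; 1365 < 3125? YES
  n = 16: C(16, 4) = 1820; 1820 < 3125? YES
  n = 17: C(17, 4) = 2380; 2380 < 3125? YES
  n = 18: C(18, 4) = 3060; 3060 < 3125? YES
  n = 19: C(19, 4) = 3876; 3876 < 3125? NO
  n = 20: C(20, 4) = 4845; 4845 < 3125? NO
  n = 21: C(21, 4) = 5985; 5985 < 3125? NO
The largest n with C(n, 4) < 3125 is n = 18 (where E[X] = 612/625 ≈ 0.97920). Hence R_5(4) > 18, i.e. R_5(4) ≥ 19.

Largest n = 18; hence R_5(4) > 18.


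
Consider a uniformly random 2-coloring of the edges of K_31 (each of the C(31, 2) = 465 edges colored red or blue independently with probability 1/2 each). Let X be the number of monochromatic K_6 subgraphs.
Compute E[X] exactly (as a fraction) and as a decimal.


Let X = Σ_S X_S over the C(31, 6) = 736281 subsets S of size 6, where X_S = 1 if the K_6 on S is monochromatic.
For a fixed S, the K_6 on S has C(6, 2) = 15 edges. P[all 15 edges red] = (1/2)^15, and likewise for blue, so P[monochromatic] = 2·(1/2)^15 = 2^{1 − 15} = 1/16384.
By linearity of expectation: E[X] = C(31, 6) · 2^{1 − 15} = 736281 · 1/16384 = 736281/16384.
Numerically: E[X] ≈ 44.939026.

E[X] = C(31,6)·2^(1−C(6,2)) = 736281/16384 ≈ 44.939026.


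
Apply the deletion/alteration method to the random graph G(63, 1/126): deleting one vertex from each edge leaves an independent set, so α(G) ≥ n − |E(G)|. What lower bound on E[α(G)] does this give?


E[|E(G)|] = C(63, 2)·p = 1953 · (1/126) = 31/2.
E[α(G)] ≥ n − E[|E(G)|] = 63 − 31/2 = 95/2.
Numerically: ≈ 47.50000.
(This is only a lower bound; the true E[α(G)] may be larger.)

E[α(G)] ≥ 95/2 ≈ 47.50000.


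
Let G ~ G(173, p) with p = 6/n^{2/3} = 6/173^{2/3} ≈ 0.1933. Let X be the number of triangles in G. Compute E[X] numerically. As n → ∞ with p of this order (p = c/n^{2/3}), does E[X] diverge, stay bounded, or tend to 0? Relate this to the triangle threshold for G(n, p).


Number of potential triangles: C(173, 3) = 848046.
Each occurs with probability p³ ≈ (0.1933)³ ≈ 7.217080e-03.
By linearity: E[X] = C(173, 3)·p³ ≈ 848046 · 7.217080e-03 ≈ 6120.4162.
Since α = 2/3 < 1, p = c/n^{2/3} ≫ 1/n is above the triangle threshold p ~ 1/n. Asymptotically E[X] ~ (c³/6)·n^{3(1−α)} = (6³/6)·n^{1} → ∞; triangles are abundant w.h.p.

E[X] ≈ 6120.4162; in regime p = Θ(1/n^{2/3}) E[X] diverges (above the triangle threshold p ~ 1/n).


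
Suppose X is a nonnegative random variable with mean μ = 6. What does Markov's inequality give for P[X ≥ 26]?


μ = E[X] = 6, a = 26.
Markov: P[X ≥ 26] ≤ μ/a = (6)/26 = 3/13.
Numerically: ≈ 0.2308.
(Since a = 26 > μ = 6.0000, the bound 3/13 is < 1 and informative.)

P[X ≥ 26] ≤ 3/13 ≈ 0.2308.


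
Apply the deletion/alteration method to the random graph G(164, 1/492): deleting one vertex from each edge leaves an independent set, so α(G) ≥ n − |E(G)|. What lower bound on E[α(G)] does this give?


E[|E(G)|] = C(164, 2)·p = 13366 · (1/492) = 163/6.
E[α(G)] ≥ n − E[|E(G)|] = 164 − 163/6 = 821/6.
Numerically: ≈ 136.833333.
(This is only a lower bound; the true E[α(G)] may be larger.)

E[α(G)] ≥ 821/6 ≈ 136.833333.


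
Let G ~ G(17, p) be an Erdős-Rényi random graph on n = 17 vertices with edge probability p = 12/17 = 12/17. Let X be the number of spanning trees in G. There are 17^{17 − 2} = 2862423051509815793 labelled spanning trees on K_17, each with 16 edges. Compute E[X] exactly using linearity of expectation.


K_17 has 17^{17 − 2} = 2862423051509815793 labelled spanning trees.
For each such spanning tree H, let X_H = 1 if all 16 edges of H are present in G. Then P[X_H = 1] = p^{16} = (12/17)^{16} = 184884258895036416/48661191875666868481.
Summing the indicators: E[X] = Σ_H E[X_H] = 2862423051509815793 · p^{16} = 2862423051509815793 · 184884258895036416/48661191875666868481 = 184884258895036416/17.
Numerically: E[X] ≈ 1.088e+16.

E[X] = 2862423051509815793 · (12/17)^{16} = 184884258895036416/17 ≈ 1.088e+16.


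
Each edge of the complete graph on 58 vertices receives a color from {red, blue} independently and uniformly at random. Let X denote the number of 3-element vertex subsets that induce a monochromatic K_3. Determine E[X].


Let X = Σ_S X_S over the C(58, 3) = 30856 subsets S of size 3, where X_S = 1 if the K_3 on S is monochromatic.
For a fixed S, the K_3 on S has C(3, 2) = 3 edges. P[all 3 edges red] = (1/2)^3, and likewise for blue, so P[monochromatic] = 2·(1/2)^3 = 2^{1 − 3} = 1/4.
By linearity: E[X] = C(58, 3) · 2^{1 − 3} = 30856 · 1/4 = 7714.
Numerically: E[X] ≈ 7714.000000.

E[X] = C(58,3)·2^(1−C(3,2)) = 7714 ≈ 7714.000000.


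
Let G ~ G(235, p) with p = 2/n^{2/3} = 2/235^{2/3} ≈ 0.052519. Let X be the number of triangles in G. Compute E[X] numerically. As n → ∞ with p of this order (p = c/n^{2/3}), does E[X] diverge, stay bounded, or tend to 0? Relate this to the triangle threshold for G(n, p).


Number of potential triangles: C(235, 3) = 2135445.
Each occurs with probability p³ ≈ (0.052519)³ ≈ 1.4486193e-04.
By linearity: E[X] = C(235, 3)·p³ ≈ 2135445 · 1.4486193e-04 ≈ 309.34468.
Since α = 2/3 < 1, p = c/n^{2/3} ≫ 1/n is above the triangle threshold p ~ 1/n. Asymptotically E[X] ~ (c³/6)·n^{3(1−α)} = (2³/6)·n^{1} → ∞; triangles are abundant w.h.p.

E[X] ≈ 309.34468; in regime p = Θ(1/n^{2/3}) E[X] diverges (above the triangle threshold p ~ 1/n).


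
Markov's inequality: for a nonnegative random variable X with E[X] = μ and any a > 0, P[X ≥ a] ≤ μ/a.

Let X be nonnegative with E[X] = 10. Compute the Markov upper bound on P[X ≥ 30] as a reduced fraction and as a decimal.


μ = E[X] = 10, a = 30.
Markov: P[X ≥ 30] ≤ μ/a = (10)/30 = 1/3.
Numerically: ≈ 0.333.
(Since a = 30 > μ = 10.000, the bound 1/3 is < 1 and informative.)

P[X ≥ 30] ≤ 1/3 ≈ 0.333.


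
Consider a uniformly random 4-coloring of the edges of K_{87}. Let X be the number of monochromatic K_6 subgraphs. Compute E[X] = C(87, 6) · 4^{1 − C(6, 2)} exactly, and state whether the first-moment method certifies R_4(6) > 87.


E[X] = C(87, 6) · 4^{1 − 15} = 504981379 · 4^{−14} = 504981379/268435456.
As a reduced fraction: E[X] = 504981379/268435456 ≈ 1.8812022.
Is E[X] < 1? NO.
Since E[X] ≥ 1, the first-moment bound is inconclusive at n = 87; it does NOT by itself certify R_4(6) > 87.

E[X] = 504981379/268435456 ≈ 1.8812022; E[X] ≥ 1; first-moment method inconclusive here.


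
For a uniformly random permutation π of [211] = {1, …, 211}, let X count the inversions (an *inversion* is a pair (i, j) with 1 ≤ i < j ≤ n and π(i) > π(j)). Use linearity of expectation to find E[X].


Write X = Σ X_I over the C(211, 2) = 22155 pairs i < j, with X_I the indicator of one inversion.
There are 22155 indicators.
For each fixed pair i < j, the values π(i) and π(j) are two distinct elements of {1, …, 211} in uniformly random order; by symmetry P[π(i) > π(j)] = 1/2.
By linearity: E[X] = 22155 · (1/2) = C(211, 2) · (1/2) = 22155/2 = 22155/2 ≈ 11077.500.

E[X] = 22155/2 = 11077.500.


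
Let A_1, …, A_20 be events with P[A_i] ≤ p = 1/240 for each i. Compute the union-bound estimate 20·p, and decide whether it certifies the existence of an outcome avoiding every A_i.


Union bound: P[∪_{i=1}^{20} A_i] ≤ Σ_i P[A_i] ≤ 20·p = 20·(1/240) = 1/12.
Numerically: 1/12 ≈ 0.0833.
Is 1/12 < 1? YES.
Since P[∪ A_i] ≤ 1/12 < 1, the complement has P[∩ A_i^c] ≥ 1 − 1/12 = 11/12 > 0, so some outcome avoids every A_i.

20·p = 1/12 ≈ 0.0833; existence CERTIFIED by the union bound.


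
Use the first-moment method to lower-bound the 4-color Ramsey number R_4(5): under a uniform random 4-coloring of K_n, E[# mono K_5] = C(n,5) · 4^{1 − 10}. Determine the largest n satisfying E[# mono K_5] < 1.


We need C(n, 5) · 4^{1 − 10} < 1, i.e. C(n, 5) < 4^{10 − 1} = 262144.
Check values of n near the boundary:
  n = 30: C(30, 5) = 142506; 142506 < 262144? YES
  n = 31: C(31, 5) = 169911; 169911 < 262144? YES
  n = 32: C(32, 5) = 201376; 201376 < 262144? YES
  n = 33: C(33, 5) = 237336; 237336 < 262144? YES
  n = 34: C(34, 5) = 278256; 278256 < 262144? NO
The largest n with C(n, 5) < 262144 is n = 33 (where E[X] = 29667/32768 ≈ 0.90536). Hence R_4(5) > 33, i.e. R_4(5) ≥ 34.

Largest n = 33; hence R_4(5) > 33.


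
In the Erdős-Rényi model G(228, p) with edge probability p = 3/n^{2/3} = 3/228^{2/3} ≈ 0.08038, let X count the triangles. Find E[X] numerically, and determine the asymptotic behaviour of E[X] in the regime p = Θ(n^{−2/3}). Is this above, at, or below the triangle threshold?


Number of potential triangles: C(228, 3) = 1949476.
Each occurs with probability p³ ≈ (0.08038)³ ≈ 5.193906e-04.
By linearity: E[X] = C(228, 3)·p³ ≈ 1949476 · 5.193906e-04 ≈ 1012.5395.
Since α = 2/3 < 1, p = c/n^{2/3} ≫ 1/n is above the triangle threshold p ~ 1/n. Asymptotically E[X] ~ (c³/6)·n^{3(1−α)} = (3³/6)·n^{1} → ∞; triangles are abundant w.h.p.

E[X] ≈ 1012.5395; in regime p = Θ(1/n^{2/3}) E[X] diverges (above the triangle threshold p ~ 1/n).


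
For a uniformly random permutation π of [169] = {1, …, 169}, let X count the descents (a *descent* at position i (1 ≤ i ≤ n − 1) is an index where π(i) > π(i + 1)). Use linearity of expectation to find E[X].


Write X = Σ X_I over i = 1, …, 168, with X_I the indicator of one descent.
There are 168 indicators.
For each fixed i, the pair (π(i), π(i+1)) is a uniformly random ordered pair of distinct values from {1, …, 169}; by symmetry P[π(i) > π(i+1)] = 1/2.
By linearity: E[X] = 168 · (1/2) = (169 − 1) · (1/2) = 84 ≈ 84.00000.

E[X] = 84 = 84.00000.


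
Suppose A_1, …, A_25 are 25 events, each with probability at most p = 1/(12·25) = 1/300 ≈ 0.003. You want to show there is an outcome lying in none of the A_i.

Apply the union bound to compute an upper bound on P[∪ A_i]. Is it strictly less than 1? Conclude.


Union bound: P[∪_{i=1}^{25} A_i] ≤ Σ_i P[A_i] ≤ 25·p = 25·(1/300) = 1/12.
Numerically: 1/12 ≈ 0.083.
Is 1/12 < 1? YES.
Since P[∪ A_i] ≤ 1/12 < 1, the complement has P[∩ A_i^c] ≥ 1 − 1/12 = 11/12 > 0, so some outcome avoids every A_i.

25·p = 1/12 ≈ 0.083; existence CERTIFIED by the union bound.


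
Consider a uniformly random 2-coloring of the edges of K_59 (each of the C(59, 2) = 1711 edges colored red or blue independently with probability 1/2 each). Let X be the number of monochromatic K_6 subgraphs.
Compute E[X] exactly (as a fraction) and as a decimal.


Let X = Σ_S X_S over the C(59, 6) = 45057474 subsets S of size 6, where X_S = 1 if the K_6 on S is monochromatic.
For a fixed S, the K_6 on S has C(6, 2) = 15 edges. P[all 15 edges red] = (1/2)^15, and likewise for blue, so P[monochromatic] = 2·(1/2)^15 = 2^{1 − 15} = 1/16384.
By linearity of expectation: E[X] = C(59, 6) · 2^{1 − 15} = 45057474 · 1/16384 = 22528737/8192.
Numerically: E[X] ≈ 2750.090.

E[X] = C(59,6)·2^(1−C(6,2)) = 22528737/8192 ≈ 2750.090.


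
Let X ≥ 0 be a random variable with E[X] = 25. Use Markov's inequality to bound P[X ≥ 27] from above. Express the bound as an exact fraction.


μ = E[X] = 25, a = 27.
Markov: P[X ≥ 27] ≤ μ/a = (25)/27 = 25/27.
Numerically: ≈ 0.925926.
(Since a = 27 > μ = 25.000000, the bound 25/27 is < 1 and informative.)

P[X ≥ 27] ≤ 25/27 ≈ 0.925926.


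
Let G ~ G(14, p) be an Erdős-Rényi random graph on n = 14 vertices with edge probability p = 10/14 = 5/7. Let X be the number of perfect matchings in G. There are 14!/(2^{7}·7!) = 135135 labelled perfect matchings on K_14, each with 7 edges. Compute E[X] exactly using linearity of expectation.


K_14 has 14!/(2^{7}·7!) = 135135 labelled perfect matchings.
For each such perfect matching H, let X_H = 1 if all 7 edges of H are present in G. Then P[X_H = 1] = p^{7} = (5/7)^{7} = 78125/823543.
By linearity: E[X] = Σ_H E[X_H] = 135135 · p^{7} = 135135 · 78125/823543 = 1508203125/117649.
Numerically: E[X] ≈ 12820.

E[X] = 135135 · (5/7)^{7} = 1508203125/117649 ≈ 12820.


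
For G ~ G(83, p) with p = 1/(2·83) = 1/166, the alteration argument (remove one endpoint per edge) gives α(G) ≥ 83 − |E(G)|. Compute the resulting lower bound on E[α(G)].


E[|E(G)|] = C(83, 2)·p = 3403 · (1/166) = 41/2.
E[α(G)] ≥ n − E[|E(G)|] = 83 − 41/2 = 125/2.
Numerically: ≈ 62.500.
(This is only a lower bound; the true E[α(G)] may be larger.)

E[α(G)] ≥ 125/2 ≈ 62.500.


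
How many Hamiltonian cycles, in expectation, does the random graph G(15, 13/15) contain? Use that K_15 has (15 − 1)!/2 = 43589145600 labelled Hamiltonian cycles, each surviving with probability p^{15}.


K_15 has (15 − 1)!/2 = 43589145600 labelled Hamiltonian cycles.
For each such Hamiltonian cycle H, let X_H = 1 if all 15 edges of H are present in G. Then P[X_H = 1] = p^{15} = (13/15)^{15} = 51185893014090757/437893890380859375.
By linearity: E[X] = Σ_H E[X_H] = 43589145600 · p^{15} = 43589145600 · 51185893014090757/437893890380859375 = 367267381606127548722176/72081298828125.
Numerically: E[X] ≈ 5.095e+09.

E[X] = 43589145600 · (13/15)^{15} = 367267381606127548722176/72081298828125 ≈ 5.095e+09.


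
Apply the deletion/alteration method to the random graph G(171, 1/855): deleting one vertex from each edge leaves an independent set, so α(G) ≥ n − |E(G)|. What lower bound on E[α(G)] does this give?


E[|E(G)|] = C(171, 2)·p = 14535 · (1/855) = 17.
E[α(G)] ≥ n − E[|E(G)|] = 171 − 17 = 154.
Numerically: ≈ 154.00000.
(This is only a lower bound; the true E[α(G)] may be larger.)

E[α(G)] ≥ 154 ≈ 154.00000.


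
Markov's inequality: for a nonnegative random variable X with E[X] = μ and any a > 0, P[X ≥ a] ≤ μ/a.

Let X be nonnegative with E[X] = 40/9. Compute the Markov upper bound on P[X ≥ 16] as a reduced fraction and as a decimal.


μ = E[X] = 40/9, a = 16.
Markov: P[X ≥ 16] ≤ μ/a = (40/9)/16 = 5/18.
Numerically: ≈ 0.27778.
(Since a = 16 > μ = 4.44444, the bound 5/18 is < 1 and informative.)

P[X ≥ 16] ≤ 5/18 ≈ 0.27778.


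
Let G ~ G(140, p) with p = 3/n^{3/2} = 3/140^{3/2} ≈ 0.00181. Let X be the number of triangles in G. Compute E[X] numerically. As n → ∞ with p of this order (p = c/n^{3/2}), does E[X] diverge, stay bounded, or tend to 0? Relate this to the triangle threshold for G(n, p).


Number of potential triangles: C(140, 3) = 447580.
Each occurs with probability p³ ≈ (0.00181)³ ≈ 5.94002e-09.
By linearity: E[X] = C(140, 3)·p³ ≈ 447580 · 5.94002e-09 ≈ 0.003.
Since α = 3/2 > 1, p = c/n^{3/2} = o(1/n) is below the triangle threshold p ~ 1/n. Asymptotically E[X] ~ (c³/6)·n^{3(1−α)} = (3³/6)·n^{-1.5} → 0, so by Markov's inequality G has no triangles w.h.p.

E[X] ≈ 0.003; in regime p = Θ(1/n^{3/2}) E[X] tends to 0 (below the triangle threshold p ~ 1/n).


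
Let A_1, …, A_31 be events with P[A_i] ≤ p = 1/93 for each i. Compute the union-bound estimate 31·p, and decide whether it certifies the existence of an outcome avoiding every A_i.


Union bound: P[∪_{i=1}^{31} A_i] ≤ Σ_i P[A_i] ≤ 31·p = 31·(1/93) = 1/3.
Numerically: 1/3 ≈ 0.333.
Is 1/3 < 1? YES.
Since P[∪ A_i] ≤ 1/3 < 1, the complement has P[∩ A_i^c] ≥ 1 − 1/3 = 2/3 > 0, so some outcome avoids every A_i.

31·p = 1/3 ≈ 0.333; existence CERTIFIED by the union bound.
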